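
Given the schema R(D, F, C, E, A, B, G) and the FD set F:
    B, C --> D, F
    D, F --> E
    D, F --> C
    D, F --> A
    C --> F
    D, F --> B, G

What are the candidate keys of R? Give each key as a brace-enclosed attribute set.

{B, C}, {C, D}, {D, F}

{B, C} is a candidate key since {B, C}⁺ = {A, B, C, D, E, F, G} covers every attribute.
{C, D} is a candidate key since {C, D}⁺ = {A, B, C, D, E, F, G} covers every attribute.
{D, F} is a candidate key since {D, F}⁺ = {A, B, C, D, E, F, G} covers every attribute.
Any other superkey properly contains one of these, so there are no further candidate keys.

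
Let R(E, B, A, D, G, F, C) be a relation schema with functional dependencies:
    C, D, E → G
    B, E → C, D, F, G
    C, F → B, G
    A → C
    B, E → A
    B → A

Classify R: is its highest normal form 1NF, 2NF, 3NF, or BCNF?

Candidate keys: {A, E, F}, {B, E}, {C, E, F}. Prime attributes: {A, B, C, E, F}.
For C, D, E → G we have {C, D, E}⁺ = {C, D, E, G}; {C, D, E} is not a superkey, so BCNF fails.
C, D, E → G has non-prime {G} on the right and a non-superkey on the left, so 3NF fails.
{A, F} is a proper subset of the key {A, E, F}, and {A, F}⁺ contains the non-prime attribute {G} — a partial dependency, so 2NF is violated.

1NF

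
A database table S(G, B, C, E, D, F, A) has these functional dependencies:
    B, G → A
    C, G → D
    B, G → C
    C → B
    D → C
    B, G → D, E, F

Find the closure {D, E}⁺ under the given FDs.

Start with {D, E}.
D → C applies; add {C} → now {C, D, E}.
C → B applies; add {B} → now {B, C, D, E}.
No further FD applies.

{B, C, D, E}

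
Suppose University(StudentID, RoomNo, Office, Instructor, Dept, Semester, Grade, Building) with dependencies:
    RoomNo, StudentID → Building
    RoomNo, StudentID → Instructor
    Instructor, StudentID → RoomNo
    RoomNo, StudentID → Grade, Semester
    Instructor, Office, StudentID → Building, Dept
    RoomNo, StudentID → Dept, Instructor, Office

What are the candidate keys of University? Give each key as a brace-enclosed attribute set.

{Instructor, StudentID}, {RoomNo, StudentID}

No FD produces {StudentID}, so it must be in every candidate key.
{Instructor, StudentID} is a candidate key since {Instructor, StudentID}⁺ = {Building, Dept, Grade, Instructor, Office, RoomNo, Semester, StudentID} covers every attribute.
{RoomNo, StudentID} is a candidate key since {RoomNo, StudentID}⁺ = {Building, Dept, Grade, Instructor, Office, RoomNo, Semester, StudentID} covers every attribute.
These are minimal and exhaustive — every other superkey contains one of them.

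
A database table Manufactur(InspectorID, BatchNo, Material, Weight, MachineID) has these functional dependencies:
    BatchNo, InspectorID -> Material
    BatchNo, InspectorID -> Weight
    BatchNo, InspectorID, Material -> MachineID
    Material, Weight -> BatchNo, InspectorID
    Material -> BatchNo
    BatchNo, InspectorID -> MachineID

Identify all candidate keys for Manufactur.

{BatchNo, InspectorID}⁺ = {BatchNo, InspectorID, MachineID, Material, Weight}, which is every attribute, so {BatchNo, InspectorID} is a candidate key.
{InspectorID, Material}⁺ = {BatchNo, InspectorID, MachineID, Material, Weight}, which is every attribute, so {InspectorID, Material} is a candidate key.
{Material, Weight}⁺ = {BatchNo, InspectorID, MachineID, Material, Weight}, which is every attribute, so {Material, Weight} is a candidate key.
Any other superkey properly contains one of these, so there are no further candidate keys.

{BatchNo, InspectorID}, {InspectorID, Material}, {Material, Weight}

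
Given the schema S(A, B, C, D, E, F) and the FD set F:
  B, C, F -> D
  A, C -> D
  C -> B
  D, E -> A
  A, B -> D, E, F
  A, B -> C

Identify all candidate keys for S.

{A, B}, {A, C}, {B, D, E}, {C, D, E}, {C, E, F}

{A, B}⁺ = {A, B, C, D, E, F}, which is every attribute, so {A, B} is a candidate key.
{A, C}⁺ = {A, B, C, D, E, F}, which is every attribute, so {A, C} is a candidate key.
{B, D, E}⁺ = {A, B, C, D, E, F}, which is every attribute, so {B, D, E} is a candidate key.
{C, D, E}⁺ = {A, B, C, D, E, F}, which is every attribute, so {C, D, E} is a candidate key.
{C, E, F}⁺ = {A, B, C, D, E, F}, which is every attribute, so {C, E, F} is a candidate key.
Any other superkey properly contains one of these, so there are no further candidate keys.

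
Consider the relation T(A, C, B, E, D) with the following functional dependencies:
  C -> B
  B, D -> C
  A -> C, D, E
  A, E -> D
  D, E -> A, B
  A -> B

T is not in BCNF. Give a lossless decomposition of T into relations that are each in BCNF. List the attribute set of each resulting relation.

{A, C, D, E}; {B, C}

Candidate keys of the original relation: {A}, {D, E}.
Within {A, B, C, D, E}: {C}⁺ ∩ {A, B, C, D, E} = {B, C}, not the whole set, so C -> B violates BCNF; decompose into {B, C} and {A, C, D, E}.
{B, C} is in BCNF.
{A, C, D, E} is in BCNF.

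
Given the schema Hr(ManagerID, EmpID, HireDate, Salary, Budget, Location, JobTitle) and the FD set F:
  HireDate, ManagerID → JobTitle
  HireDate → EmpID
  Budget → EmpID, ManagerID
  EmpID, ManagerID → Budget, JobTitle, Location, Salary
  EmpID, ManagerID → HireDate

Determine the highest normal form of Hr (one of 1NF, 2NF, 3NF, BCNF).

3NF

Candidate keys: {Budget}, {EmpID, ManagerID}, {HireDate, ManagerID}. Prime attributes: {Budget, EmpID, HireDate, ManagerID}.
HireDate → EmpID: {HireDate}⁺ = {EmpID, HireDate}, which is not all of the attributes, so the left side is not a superkey — BCNF is violated.
Since {EmpID} ⊆ prime attributes and every other non-superkey FD also has a prime right side, the schema is in 3NF.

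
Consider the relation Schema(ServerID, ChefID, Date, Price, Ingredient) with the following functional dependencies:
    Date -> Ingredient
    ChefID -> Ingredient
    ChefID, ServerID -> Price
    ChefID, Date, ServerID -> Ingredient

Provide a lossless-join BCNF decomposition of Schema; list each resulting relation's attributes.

{ChefID, Date, ServerID}; {ChefID, Price, ServerID}; {Date, Ingredient}

Candidate key of the original relation: {ChefID, Date, ServerID}.
{ChefID, Date, Ingredient, Price, ServerID}: {Date} determines {Date, Ingredient} here but is not a superkey — split on Date -> Ingredient, giving {Date, Ingredient} and {ChefID, Date, Price, ServerID}.
{Date, Ingredient} is in BCNF.
{ChefID, Date, Price, ServerID}: {ChefID, ServerID} determines {ChefID, Price, ServerID} here but is not a superkey — split on ChefID, ServerID -> Price, giving {ChefID, Price, ServerID} and {ChefID, Date, ServerID}.
{ChefID, Price, ServerID} is in BCNF.
{ChefID, Date, ServerID} is in BCNF.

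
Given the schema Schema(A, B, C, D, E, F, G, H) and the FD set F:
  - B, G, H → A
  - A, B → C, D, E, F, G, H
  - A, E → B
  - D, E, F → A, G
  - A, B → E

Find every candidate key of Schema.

{A, B}, {A, E}, {B, G, H}, {D, E, F}

{A, B}⁺ = {A, B, C, D, E, F, G, H}, which is every attribute, so {A, B} is a candidate key.
{A, E}⁺ = {A, B, C, D, E, F, G, H}, which is every attribute, so {A, E} is a candidate key.
{B, G, H}⁺ = {A, B, C, D, E, F, G, H}, which is every attribute, so {B, G, H} is a candidate key.
{D, E, F}⁺ = {A, B, C, D, E, F, G, H}, which is every attribute, so {D, E, F} is a candidate key.
Any other superkey properly contains one of these, so there are no further candidate keys.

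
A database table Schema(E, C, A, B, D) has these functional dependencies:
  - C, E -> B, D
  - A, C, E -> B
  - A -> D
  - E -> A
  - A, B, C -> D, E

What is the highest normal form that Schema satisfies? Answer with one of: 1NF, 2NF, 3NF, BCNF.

1NF

Candidate keys: {A, B, C}, {C, E}. Prime attributes: {A, B, C, E}.
For A -> D we have {A}⁺ = {A, D}; {A} is not a superkey, so BCNF fails.
A -> D has non-prime {D} on the right and a non-superkey on the left, so 3NF fails.
{E} is a proper subset of the key {C, E}, and {E}⁺ contains the non-prime attribute {D} — a partial dependency, so 2NF is violated.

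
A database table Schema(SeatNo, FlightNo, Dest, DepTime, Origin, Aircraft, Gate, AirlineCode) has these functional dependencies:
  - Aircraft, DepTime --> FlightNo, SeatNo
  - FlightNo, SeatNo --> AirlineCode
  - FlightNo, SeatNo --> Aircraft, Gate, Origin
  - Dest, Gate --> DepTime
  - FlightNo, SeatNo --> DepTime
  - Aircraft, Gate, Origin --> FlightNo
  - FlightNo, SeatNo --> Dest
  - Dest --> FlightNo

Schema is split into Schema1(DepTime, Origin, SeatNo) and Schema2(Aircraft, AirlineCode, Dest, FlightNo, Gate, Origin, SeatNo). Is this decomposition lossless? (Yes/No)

The shared attributes are {Origin, SeatNo} and {Origin, SeatNo}⁺ = {Origin, SeatNo}.
Neither Schema1 nor Schema2 is contained in that closure, so the decomposition is lossy.

No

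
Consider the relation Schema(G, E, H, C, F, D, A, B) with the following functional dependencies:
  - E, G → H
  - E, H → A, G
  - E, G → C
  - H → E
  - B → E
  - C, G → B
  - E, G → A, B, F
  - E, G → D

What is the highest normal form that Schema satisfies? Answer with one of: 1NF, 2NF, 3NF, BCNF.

Candidate keys: {B, G}, {C, G}, {E, G}, {H}. Prime attributes: {B, C, E, G, H}.
B → E breaks BCNF: {B}⁺ = {B, E}, so {B} is not a superkey.
But every attribute on its right side ({E}) is prime, and the same holds for every other non-superkey FD, so 3NF still holds.

3NF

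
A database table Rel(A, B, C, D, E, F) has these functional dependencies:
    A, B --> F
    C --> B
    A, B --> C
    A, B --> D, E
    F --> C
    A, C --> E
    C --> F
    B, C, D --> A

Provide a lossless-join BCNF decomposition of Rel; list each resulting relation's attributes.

{A, C, D, E}; {B, C, F}

Candidate keys of the original relation: {A, B}, {A, C}, {A, F}, {C, D}, {D, F}.
In {A, B, C, D, E, F}, {C} is not a superkey ({C}⁺ restricted to this set is {B, C, F}), so split on C --> B, F into {B, C, F} and {A, C, D, E}.
{B, C, F} has no BCNF violation.
{A, C, D, E} has no BCNF violation.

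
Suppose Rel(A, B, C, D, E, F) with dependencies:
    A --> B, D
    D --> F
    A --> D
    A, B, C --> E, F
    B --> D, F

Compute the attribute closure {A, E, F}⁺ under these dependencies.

{A, B, D, E, F}

Start with {A, E, F}.
A --> B, D applies; add {B, D} → now {A, B, D, E, F}.
No further FD applies.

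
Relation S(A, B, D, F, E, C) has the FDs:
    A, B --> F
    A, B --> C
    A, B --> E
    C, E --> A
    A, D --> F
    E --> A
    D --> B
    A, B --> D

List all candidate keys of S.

{A, B}, {A, D}, {B, E}, {D, E}

Closure of {A, B} is {A, B, C, D, E, F}, the whole schema; {A, B} is a candidate key.
Closure of {A, D} is {A, B, C, D, E, F}, the whole schema; {A, D} is a candidate key.
Closure of {B, E} is {A, B, C, D, E, F}, the whole schema; {B, E} is a candidate key.
Closure of {D, E} is {A, B, C, D, E, F}, the whole schema; {D, E} is a candidate key.
These are minimal and exhaustive — every other superkey contains one of them.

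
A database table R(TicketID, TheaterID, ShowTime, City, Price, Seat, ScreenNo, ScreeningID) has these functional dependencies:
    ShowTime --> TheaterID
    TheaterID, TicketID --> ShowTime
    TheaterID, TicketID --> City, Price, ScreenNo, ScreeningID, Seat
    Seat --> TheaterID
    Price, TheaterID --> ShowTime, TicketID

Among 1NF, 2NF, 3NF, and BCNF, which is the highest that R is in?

3NF

Candidate keys: {Price, Seat}, {Price, ShowTime}, {Price, TheaterID}, {Seat, TicketID}, {ShowTime, TicketID}, {TheaterID, TicketID}. Prime attributes: {Price, Seat, ShowTime, TheaterID, TicketID}.
ShowTime --> TheaterID: {ShowTime}⁺ = {ShowTime, TheaterID}, which is not all of the attributes, so the left side is not a superkey — BCNF is violated.
But every attribute on its right side ({TheaterID}) is prime, and the same holds for every other non-superkey FD, so 3NF still holds.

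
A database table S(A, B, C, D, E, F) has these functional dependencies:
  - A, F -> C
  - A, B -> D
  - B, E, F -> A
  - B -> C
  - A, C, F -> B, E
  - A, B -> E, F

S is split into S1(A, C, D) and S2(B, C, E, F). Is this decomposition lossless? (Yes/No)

No

Common attributes: {C}; their closure is {C}.
Neither S1 nor S2 is contained in that closure, so the decomposition is lossy.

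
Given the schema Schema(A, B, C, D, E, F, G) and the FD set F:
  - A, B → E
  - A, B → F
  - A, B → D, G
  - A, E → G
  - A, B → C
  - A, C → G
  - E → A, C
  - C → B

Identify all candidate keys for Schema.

{E}⁺ = {A, B, C, D, E, F, G} — all of the relation — so {E} is a candidate key.
{A, B}⁺ = {A, B, C, D, E, F, G} — all of the relation — so {A, B} is a candidate key.
{A, C}⁺ = {A, B, C, D, E, F, G} — all of the relation — so {A, C} is a candidate key.
Any other superkey properly contains one of these, so there are no further candidate keys.

{A, B}, {A, C}, {E}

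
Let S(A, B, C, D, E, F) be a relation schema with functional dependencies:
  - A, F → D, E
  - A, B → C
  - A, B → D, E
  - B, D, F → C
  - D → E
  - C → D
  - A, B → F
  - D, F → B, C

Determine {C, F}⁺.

{B, C, D, E, F}

Start with {C, F}.
C → D applies; add {D} → now {C, D, F}.
D, F → B, C applies; add {B} → now {B, C, D, F}.
D → E applies; add {E} → now {B, C, D, E, F}.
No further FD applies.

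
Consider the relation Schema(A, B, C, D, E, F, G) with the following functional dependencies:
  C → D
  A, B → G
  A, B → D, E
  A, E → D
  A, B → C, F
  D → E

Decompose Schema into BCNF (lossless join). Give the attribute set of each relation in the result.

{A, B, C, F, G}; {C, D}; {D, E}

Candidate key of the original relation: {A, B}.
Within {A, B, C, D, E, F, G}: {C}⁺ ∩ {A, B, C, D, E, F, G} = {C, D, E}, not the whole set, so C → D, E violates BCNF; decompose into {C, D, E} and {A, B, C, F, G}.
Within {C, D, E}: {D}⁺ ∩ {C, D, E} = {D, E}, not the whole set, so D → E violates BCNF; decompose into {D, E} and {C, D}.
{D, E}: every determinant is a superkey — BCNF.
{C, D}: every determinant is a superkey — BCNF.
{A, B, C, F, G}: every determinant is a superkey — BCNF.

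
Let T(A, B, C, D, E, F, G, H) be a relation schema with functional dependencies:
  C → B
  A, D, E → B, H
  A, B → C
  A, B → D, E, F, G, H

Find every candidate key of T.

Attributes never on any right-hand side: {A} — every candidate key must contain it.
{A, B}⁺ = {A, B, C, D, E, F, G, H} — all of the relation — so {A, B} is a candidate key.
{A, C}⁺ = {A, B, C, D, E, F, G, H} — all of the relation — so {A, C} is a candidate key.
{A, D, E}⁺ = {A, B, C, D, E, F, G, H} — all of the relation — so {A, D, E} is a candidate key.
No proper subset of any of these is a key, and no other minimal superkey exists.

{A, B}, {A, C}, {A, D, E}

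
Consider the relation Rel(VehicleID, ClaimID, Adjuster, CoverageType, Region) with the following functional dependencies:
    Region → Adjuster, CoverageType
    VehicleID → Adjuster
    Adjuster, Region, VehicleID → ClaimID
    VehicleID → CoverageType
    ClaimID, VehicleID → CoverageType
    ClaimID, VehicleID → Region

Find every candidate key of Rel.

Attributes never on any right-hand side: {VehicleID} — every candidate key must contain it.
{ClaimID, VehicleID} is a candidate key since {ClaimID, VehicleID}⁺ = {Adjuster, ClaimID, CoverageType, Region, VehicleID} covers every attribute.
{Region, VehicleID} is a candidate key since {Region, VehicleID}⁺ = {Adjuster, ClaimID, CoverageType, Region, VehicleID} covers every attribute.
No proper subset of any of these is a key, and no other minimal superkey exists.

{ClaimID, VehicleID}, {Region, VehicleID}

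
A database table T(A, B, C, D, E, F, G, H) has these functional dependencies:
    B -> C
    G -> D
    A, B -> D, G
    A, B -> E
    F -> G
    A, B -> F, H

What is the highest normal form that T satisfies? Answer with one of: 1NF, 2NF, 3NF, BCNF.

Candidate key: {A, B}. Prime attributes: {A, B}.
B -> C breaks BCNF: {B}⁺ = {B, C}, so {B} is not a superkey.
Because {C} is non-prime and the left side of B -> C is not a superkey, the relation is not in 3NF.
Since {B} ⊂ {A, B} and {B}⁺ ⊇ {C} with {C} non-prime, there is a partial dependency; 2NF fails.

1NF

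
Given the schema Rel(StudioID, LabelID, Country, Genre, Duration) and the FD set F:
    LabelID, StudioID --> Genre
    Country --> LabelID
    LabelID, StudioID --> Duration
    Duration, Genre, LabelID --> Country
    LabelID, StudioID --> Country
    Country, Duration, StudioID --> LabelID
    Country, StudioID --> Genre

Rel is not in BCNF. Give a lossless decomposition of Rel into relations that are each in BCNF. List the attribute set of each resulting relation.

Candidate keys of the original relation: {Country, StudioID}, {LabelID, StudioID}.
{Country, Duration, Genre, LabelID, StudioID}: {Country} determines {Country, LabelID} here but is not a superkey — split on Country --> LabelID, giving {Country, LabelID} and {Country, Duration, Genre, StudioID}.
{Country, LabelID}: every determinant is a superkey — BCNF.
{Country, Duration, Genre, StudioID}: every determinant is a superkey — BCNF.

{Country, Duration, Genre, StudioID}; {Country, LabelID}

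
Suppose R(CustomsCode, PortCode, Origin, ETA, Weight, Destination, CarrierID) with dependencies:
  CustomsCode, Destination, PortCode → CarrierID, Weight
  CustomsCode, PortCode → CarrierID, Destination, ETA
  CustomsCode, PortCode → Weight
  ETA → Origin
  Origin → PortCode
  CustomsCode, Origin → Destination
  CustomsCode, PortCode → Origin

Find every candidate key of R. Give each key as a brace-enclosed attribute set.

{CustomsCode, ETA}, {CustomsCode, Origin}, {CustomsCode, PortCode}

{CustomsCode} never appears on the right of any FD, so every key must include it.
{CustomsCode, ETA} is a candidate key since {CustomsCode, ETA}⁺ = {CarrierID, CustomsCode, Destination, ETA, Origin, PortCode, Weight} covers every attribute.
{CustomsCode, Origin} is a candidate key since {CustomsCode, Origin}⁺ = {CarrierID, CustomsCode, Destination, ETA, Origin, PortCode, Weight} covers every attribute.
{CustomsCode, PortCode} is a candidate key since {CustomsCode, PortCode}⁺ = {CarrierID, CustomsCode, Destination, ETA, Origin, PortCode, Weight} covers every attribute.
No proper subset of any of these is a key, and no other minimal superkey exists.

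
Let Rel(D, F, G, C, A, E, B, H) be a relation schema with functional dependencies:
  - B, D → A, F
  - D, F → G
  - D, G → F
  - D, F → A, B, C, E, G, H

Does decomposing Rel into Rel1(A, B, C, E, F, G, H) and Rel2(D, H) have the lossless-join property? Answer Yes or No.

No

Rel1 ∩ Rel2 = {H}; its closure under F is {H}.
Rel1 ⊄ {H} and Rel2 ⊄ {H}, so the split is lossy.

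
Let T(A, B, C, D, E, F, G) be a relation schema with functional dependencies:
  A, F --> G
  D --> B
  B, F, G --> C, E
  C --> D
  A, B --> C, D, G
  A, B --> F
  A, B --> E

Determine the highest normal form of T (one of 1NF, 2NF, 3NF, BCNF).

2NF

Candidate keys: {A, B}, {A, C}, {A, D}. Prime attributes: {A, B, C, D}.
For A, F --> G we have {A, F}⁺ = {A, F, G}; {A, F} is not a superkey, so BCNF fails.
A, F --> G determines the non-prime attribute {G} from a non-superkey — 3NF is violated.
Checking every proper subset of each key, none determines a non-prime attribute — 2NF is satisfied.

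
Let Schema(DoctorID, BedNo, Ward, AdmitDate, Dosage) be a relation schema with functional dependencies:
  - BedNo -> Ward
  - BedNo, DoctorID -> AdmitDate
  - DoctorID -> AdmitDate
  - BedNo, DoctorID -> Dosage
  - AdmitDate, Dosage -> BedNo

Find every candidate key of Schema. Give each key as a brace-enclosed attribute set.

No FD produces {DoctorID}, so it must be in every candidate key.
{BedNo, DoctorID} is a candidate key since {BedNo, DoctorID}⁺ = {AdmitDate, BedNo, DoctorID, Dosage, Ward} covers every attribute.
{DoctorID, Dosage} is a candidate key since {DoctorID, Dosage}⁺ = {AdmitDate, BedNo, DoctorID, Dosage, Ward} covers every attribute.
Any other superkey properly contains one of these, so there are no further candidate keys.

{BedNo, DoctorID}, {DoctorID, Dosage}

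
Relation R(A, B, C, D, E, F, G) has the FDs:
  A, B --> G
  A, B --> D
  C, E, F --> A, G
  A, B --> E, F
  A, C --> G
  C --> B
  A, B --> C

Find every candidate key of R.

{A, B}, {A, C}, {C, E, F}

{A, B}⁺ = {A, B, C, D, E, F, G}, which is every attribute, so {A, B} is a candidate key.
{A, C}⁺ = {A, B, C, D, E, F, G}, which is every attribute, so {A, C} is a candidate key.
{C, E, F}⁺ = {A, B, C, D, E, F, G}, which is every attribute, so {C, E, F} is a candidate key.
These are minimal and exhaustive — every other superkey contains one of them.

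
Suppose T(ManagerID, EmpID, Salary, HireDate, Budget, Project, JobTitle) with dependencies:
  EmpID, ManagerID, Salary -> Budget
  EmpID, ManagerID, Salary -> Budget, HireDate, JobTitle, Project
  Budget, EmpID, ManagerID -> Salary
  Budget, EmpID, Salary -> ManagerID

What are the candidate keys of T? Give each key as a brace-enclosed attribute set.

Attributes never on any right-hand side: {EmpID} — every candidate key must contain it.
{Budget, EmpID, ManagerID}⁺ = {Budget, EmpID, HireDate, JobTitle, ManagerID, Project, Salary}, which is every attribute, so {Budget, EmpID, ManagerID} is a candidate key.
{Budget, EmpID, Salary}⁺ = {Budget, EmpID, HireDate, JobTitle, ManagerID, Project, Salary}, which is every attribute, so {Budget, EmpID, Salary} is a candidate key.
{EmpID, ManagerID, Salary}⁺ = {Budget, EmpID, HireDate, JobTitle, ManagerID, Project, Salary}, which is every attribute, so {EmpID, ManagerID, Salary} is a candidate key.
No proper subset of any of these is a key, and no other minimal superkey exists.

{Budget, EmpID, ManagerID}, {Budget, EmpID, Salary}, {EmpID, ManagerID, Salary}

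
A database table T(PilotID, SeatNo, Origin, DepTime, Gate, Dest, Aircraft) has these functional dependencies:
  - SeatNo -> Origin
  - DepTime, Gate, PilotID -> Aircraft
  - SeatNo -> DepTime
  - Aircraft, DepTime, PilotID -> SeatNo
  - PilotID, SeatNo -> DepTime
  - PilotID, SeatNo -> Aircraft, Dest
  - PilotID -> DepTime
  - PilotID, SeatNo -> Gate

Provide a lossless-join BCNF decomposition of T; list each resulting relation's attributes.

{Aircraft, Dest, Gate, PilotID, SeatNo}; {DepTime, Origin, SeatNo}

Candidate keys of the original relation: {Aircraft, PilotID}, {Gate, PilotID}, {PilotID, SeatNo}.
Within {Aircraft, DepTime, Dest, Gate, Origin, PilotID, SeatNo}: {SeatNo}⁺ ∩ {Aircraft, DepTime, Dest, Gate, Origin, PilotID, SeatNo} = {DepTime, Origin, SeatNo}, not the whole set, so SeatNo -> DepTime, Origin violates BCNF; decompose into {DepTime, Origin, SeatNo} and {Aircraft, Dest, Gate, PilotID, SeatNo}.
{DepTime, Origin, SeatNo} has no BCNF violation.
{Aircraft, Dest, Gate, PilotID, SeatNo} has no BCNF violation.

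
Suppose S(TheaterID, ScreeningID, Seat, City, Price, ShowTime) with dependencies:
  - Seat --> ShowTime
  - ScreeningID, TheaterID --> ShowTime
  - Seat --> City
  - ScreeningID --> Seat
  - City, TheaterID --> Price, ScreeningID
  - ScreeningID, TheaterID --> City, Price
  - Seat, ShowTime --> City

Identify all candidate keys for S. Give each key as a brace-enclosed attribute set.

{TheaterID} never appears on the right of any FD, so every key must include it.
{City, TheaterID} is a candidate key since {City, TheaterID}⁺ = {City, Price, ScreeningID, Seat, ShowTime, TheaterID} covers every attribute.
{ScreeningID, TheaterID} is a candidate key since {ScreeningID, TheaterID}⁺ = {City, Price, ScreeningID, Seat, ShowTime, TheaterID} covers every attribute.
{Seat, TheaterID} is a candidate key since {Seat, TheaterID}⁺ = {City, Price, ScreeningID, Seat, ShowTime, TheaterID} covers every attribute.
Any other superkey properly contains one of these, so there are no further candidate keys.

{City, TheaterID}, {ScreeningID, TheaterID}, {Seat, TheaterID}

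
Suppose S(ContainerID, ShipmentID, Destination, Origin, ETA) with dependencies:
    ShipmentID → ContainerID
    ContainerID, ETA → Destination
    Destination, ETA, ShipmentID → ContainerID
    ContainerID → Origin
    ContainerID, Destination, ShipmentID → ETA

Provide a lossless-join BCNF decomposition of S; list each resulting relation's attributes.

Candidate keys of the original relation: {Destination, ShipmentID}, {ETA, ShipmentID}.
In {ContainerID, Destination, ETA, Origin, ShipmentID}, {ShipmentID} is not a superkey ({ShipmentID}⁺ restricted to this set is {ContainerID, Origin, ShipmentID}), so split on ShipmentID → ContainerID, Origin into {ContainerID, Origin, ShipmentID} and {Destination, ETA, ShipmentID}.
In {ContainerID, Origin, ShipmentID}, {ContainerID} is not a superkey ({ContainerID}⁺ restricted to this set is {ContainerID, Origin}), so split on ContainerID → Origin into {ContainerID, Origin} and {ContainerID, ShipmentID}.
{ContainerID, Origin} is in BCNF.
{ContainerID, ShipmentID} is in BCNF.
{Destination, ETA, ShipmentID} is in BCNF.

{ContainerID, Origin}; {ContainerID, ShipmentID}; {Destination, ETA, ShipmentID}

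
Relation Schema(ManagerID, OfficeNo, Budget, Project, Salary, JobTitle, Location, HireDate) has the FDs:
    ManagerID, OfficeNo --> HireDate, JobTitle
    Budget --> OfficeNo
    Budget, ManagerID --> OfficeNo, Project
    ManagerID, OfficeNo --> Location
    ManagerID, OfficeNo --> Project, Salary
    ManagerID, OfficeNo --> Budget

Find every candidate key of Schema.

No FD produces {ManagerID}, so it must be in every candidate key.
{Budget, ManagerID} is a candidate key since {Budget, ManagerID}⁺ = {Budget, HireDate, JobTitle, Location, ManagerID, OfficeNo, Project, Salary} covers every attribute.
{ManagerID, OfficeNo} is a candidate key since {ManagerID, OfficeNo}⁺ = {Budget, HireDate, JobTitle, Location, ManagerID, OfficeNo, Project, Salary} covers every attribute.
These are minimal and exhaustive — every other superkey contains one of them.

{Budget, ManagerID}, {ManagerID, OfficeNo}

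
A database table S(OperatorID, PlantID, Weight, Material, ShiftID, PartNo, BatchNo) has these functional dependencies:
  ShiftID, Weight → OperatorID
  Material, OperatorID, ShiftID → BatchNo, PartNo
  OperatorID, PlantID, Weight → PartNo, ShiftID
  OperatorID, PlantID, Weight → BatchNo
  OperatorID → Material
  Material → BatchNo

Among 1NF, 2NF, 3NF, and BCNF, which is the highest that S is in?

1NF

Candidate keys: {OperatorID, PlantID, Weight}, {PlantID, ShiftID, Weight}. Prime attributes: {OperatorID, PlantID, ShiftID, Weight}.
ShiftID, Weight → OperatorID: {ShiftID, Weight}⁺ = {BatchNo, Material, OperatorID, PartNo, ShiftID, Weight}, which is not all of the attributes, so the left side is not a superkey — BCNF is violated.
Material, OperatorID, ShiftID → BatchNo, PartNo determines the non-prime attributes {BatchNo, PartNo} from a non-superkey — 3NF is violated.
{OperatorID} is a proper subset of the key {OperatorID, PlantID, Weight}, and {OperatorID}⁺ contains the non-prime attributes {BatchNo, Material} — a partial dependency, so 2NF is violated.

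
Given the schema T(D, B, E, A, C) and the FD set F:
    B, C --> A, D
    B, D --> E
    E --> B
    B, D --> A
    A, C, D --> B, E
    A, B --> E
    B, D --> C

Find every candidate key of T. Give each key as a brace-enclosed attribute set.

{A, C, D}, {B, C}, {B, D}, {C, E}, {D, E}

Closure of {B, C} is {A, B, C, D, E}, the whole schema; {B, C} is a candidate key.
Closure of {B, D} is {A, B, C, D, E}, the whole schema; {B, D} is a candidate key.
Closure of {C, E} is {A, B, C, D, E}, the whole schema; {C, E} is a candidate key.
Closure of {D, E} is {A, B, C, D, E}, the whole schema; {D, E} is a candidate key.
Closure of {A, C, D} is {A, B, C, D, E}, the whole schema; {A, C, D} is a candidate key.
No proper subset of any of these is a key, and no other minimal superkey exists.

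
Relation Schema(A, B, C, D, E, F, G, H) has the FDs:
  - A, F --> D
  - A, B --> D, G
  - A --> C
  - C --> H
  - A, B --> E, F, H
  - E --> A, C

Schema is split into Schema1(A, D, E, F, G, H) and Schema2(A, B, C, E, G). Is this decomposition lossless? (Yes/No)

No

The shared attributes are {A, E, G} and {A, E, G}⁺ = {A, C, E, G, H}.
The closure covers neither Schema1 nor Schema2 entirely; the join is not lossless.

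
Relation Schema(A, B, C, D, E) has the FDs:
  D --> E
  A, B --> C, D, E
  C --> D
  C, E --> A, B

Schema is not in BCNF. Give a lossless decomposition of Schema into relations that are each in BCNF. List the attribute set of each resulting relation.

{A, B, C, D}; {D, E}

Candidate keys of the original relation: {A, B}, {C}.
Within {A, B, C, D, E}: {D}⁺ ∩ {A, B, C, D, E} = {D, E}, not the whole set, so D --> E violates BCNF; decompose into {D, E} and {A, B, C, D}.
{D, E} is in BCNF.
{A, B, C, D} is in BCNF.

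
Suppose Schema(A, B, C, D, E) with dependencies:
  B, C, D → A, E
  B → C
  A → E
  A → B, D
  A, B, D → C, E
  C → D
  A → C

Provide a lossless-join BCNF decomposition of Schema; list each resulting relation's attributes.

{A, B, C, E}; {C, D}

Candidate keys of the original relation: {A}, {B}.
In {A, B, C, D, E}, {C} is not a superkey ({C}⁺ restricted to this set is {C, D}), so split on C → D into {C, D} and {A, B, C, E}.
{C, D} is in BCNF.
{A, B, C, E} is in BCNF.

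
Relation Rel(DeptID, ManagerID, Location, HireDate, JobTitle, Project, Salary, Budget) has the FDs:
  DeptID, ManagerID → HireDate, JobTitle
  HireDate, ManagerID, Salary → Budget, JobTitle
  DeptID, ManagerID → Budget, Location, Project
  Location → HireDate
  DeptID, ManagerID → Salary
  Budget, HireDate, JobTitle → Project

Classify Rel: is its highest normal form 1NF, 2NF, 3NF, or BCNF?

2NF

Candidate key: {DeptID, ManagerID}. Prime attributes: {DeptID, ManagerID}.
HireDate, ManagerID, Salary → Budget, JobTitle: {HireDate, ManagerID, Salary}⁺ = {Budget, HireDate, JobTitle, ManagerID, Project, Salary}, which is not all of the attributes, so the left side is not a superkey — BCNF is violated.
Because {Budget, JobTitle} are non-prime and the left side of HireDate, ManagerID, Salary → Budget, JobTitle is not a superkey, the relation is not in 3NF.
No proper subset of a key has a non-prime attribute in its closure, so there is no partial dependency; 2NF holds.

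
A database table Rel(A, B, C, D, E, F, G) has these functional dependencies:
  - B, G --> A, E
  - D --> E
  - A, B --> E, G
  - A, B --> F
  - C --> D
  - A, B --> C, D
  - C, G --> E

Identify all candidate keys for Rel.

Attributes never on any right-hand side: {B} — every candidate key must contain it.
{A, B}⁺ = {A, B, C, D, E, F, G} — all of the relation — so {A, B} is a candidate key.
{B, G}⁺ = {A, B, C, D, E, F, G} — all of the relation — so {B, G} is a candidate key.
No proper subset of any of these is a key, and no other minimal superkey exists.

{A, B}, {B, G}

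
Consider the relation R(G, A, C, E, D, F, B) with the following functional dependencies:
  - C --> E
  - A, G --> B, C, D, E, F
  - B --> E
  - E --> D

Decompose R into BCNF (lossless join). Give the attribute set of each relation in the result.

{A, B, C, F, G}; {C, E}; {D, E}

Candidate key of the original relation: {A, G}.
Within {A, B, C, D, E, F, G}: {C}⁺ ∩ {A, B, C, D, E, F, G} = {C, D, E}, not the whole set, so C --> D, E violates BCNF; decompose into {C, D, E} and {A, B, C, F, G}.
Within {C, D, E}: {E}⁺ ∩ {C, D, E} = {D, E}, not the whole set, so E --> D violates BCNF; decompose into {D, E} and {C, E}.
{D, E} is in BCNF.
{C, E} is in BCNF.
{A, B, C, F, G} is in BCNF.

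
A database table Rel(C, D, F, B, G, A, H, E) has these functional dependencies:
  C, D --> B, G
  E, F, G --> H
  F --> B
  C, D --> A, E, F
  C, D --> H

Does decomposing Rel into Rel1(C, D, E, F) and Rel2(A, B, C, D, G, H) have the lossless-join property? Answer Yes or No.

Common attributes: {C, D}; their closure is {A, B, C, D, E, F, G, H}.
This includes all of Rel1, so the common attributes are a superkey of Rel1 — the join is lossless.

Yes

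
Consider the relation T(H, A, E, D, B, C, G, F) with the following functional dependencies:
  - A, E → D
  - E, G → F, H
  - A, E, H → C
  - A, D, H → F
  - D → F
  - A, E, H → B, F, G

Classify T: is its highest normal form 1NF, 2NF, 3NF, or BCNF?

1NF

Candidate keys: {A, E, G}, {A, E, H}. Prime attributes: {A, E, G, H}.
For A, E → D we have {A, E}⁺ = {A, D, E, F}; {A, E} is not a superkey, so BCNF fails.
A, E → D determines the non-prime attribute {D} from a non-superkey — 3NF is violated.
The proper key subset {A, E} of {A, E, G} determines non-prime {D, F}, so the relation is not even in 2NF.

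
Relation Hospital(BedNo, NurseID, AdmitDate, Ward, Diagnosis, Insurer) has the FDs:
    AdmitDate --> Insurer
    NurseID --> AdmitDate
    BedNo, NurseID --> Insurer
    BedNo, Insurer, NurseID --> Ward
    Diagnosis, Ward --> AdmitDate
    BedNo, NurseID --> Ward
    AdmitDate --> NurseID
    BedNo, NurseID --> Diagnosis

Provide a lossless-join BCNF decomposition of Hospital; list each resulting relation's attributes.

{AdmitDate, Diagnosis, Ward}; {AdmitDate, Insurer, NurseID}; {BedNo, Diagnosis, Ward}

Candidate keys of the original relation: {AdmitDate, BedNo}, {BedNo, Diagnosis, Ward}, {BedNo, NurseID}.
{AdmitDate, BedNo, Diagnosis, Insurer, NurseID, Ward}: {AdmitDate} determines {AdmitDate, Insurer, NurseID} here but is not a superkey — split on AdmitDate --> Insurer, NurseID, giving {AdmitDate, Insurer, NurseID} and {AdmitDate, BedNo, Diagnosis, Ward}.
{AdmitDate, Insurer, NurseID} has no BCNF violation.
{AdmitDate, BedNo, Diagnosis, Ward}: {Diagnosis, Ward} determines {AdmitDate, Diagnosis, Ward} here but is not a superkey — split on Diagnosis, Ward --> AdmitDate, giving {AdmitDate, Diagnosis, Ward} and {BedNo, Diagnosis, Ward}.
{AdmitDate, Diagnosis, Ward} has no BCNF violation.
{BedNo, Diagnosis, Ward} has no BCNF violation.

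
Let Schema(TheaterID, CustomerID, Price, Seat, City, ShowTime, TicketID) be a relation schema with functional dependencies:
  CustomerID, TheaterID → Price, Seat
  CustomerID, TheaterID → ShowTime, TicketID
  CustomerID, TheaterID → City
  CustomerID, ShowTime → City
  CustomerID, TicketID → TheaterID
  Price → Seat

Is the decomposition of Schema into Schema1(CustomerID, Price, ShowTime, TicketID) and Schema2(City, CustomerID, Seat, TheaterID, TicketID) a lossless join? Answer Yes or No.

Common attributes: {CustomerID, TicketID}; their closure is {City, CustomerID, Price, Seat, ShowTime, TheaterID, TicketID}.
Schema1 is contained in that closure, so Schema1 ∩ Schema2 → Schema1 holds and the join is lossless.

Yes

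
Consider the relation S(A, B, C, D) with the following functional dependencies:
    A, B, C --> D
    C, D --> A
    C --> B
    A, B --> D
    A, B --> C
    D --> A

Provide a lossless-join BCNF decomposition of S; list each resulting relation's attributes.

Candidate keys of the original relation: {A, B}, {A, C}, {B, D}, {C, D}.
In {A, B, C, D}, {C} is not a superkey ({C}⁺ restricted to this set is {B, C}), so split on C --> B into {B, C} and {A, C, D}.
{B, C}: every determinant is a superkey — BCNF.
In {A, C, D}, {D} is not a superkey ({D}⁺ restricted to this set is {A, D}), so split on D --> A into {A, D} and {C, D}.
{A, D}: every determinant is a superkey — BCNF.
{C, D}: every determinant is a superkey — BCNF.

{A, D}; {B, C}; {C, D}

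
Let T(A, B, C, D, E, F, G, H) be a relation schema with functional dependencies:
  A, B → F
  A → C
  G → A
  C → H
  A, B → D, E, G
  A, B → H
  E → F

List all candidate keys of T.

{A, B}, {B, G}

{B} never appears on the right of any FD, so every key must include it.
Closure of {A, B} is {A, B, C, D, E, F, G, H}, the whole schema; {A, B} is a candidate key.
Closure of {B, G} is {A, B, C, D, E, F, G, H}, the whole schema; {B, G} is a candidate key.
Any other superkey properly contains one of these, so there are no further candidate keys.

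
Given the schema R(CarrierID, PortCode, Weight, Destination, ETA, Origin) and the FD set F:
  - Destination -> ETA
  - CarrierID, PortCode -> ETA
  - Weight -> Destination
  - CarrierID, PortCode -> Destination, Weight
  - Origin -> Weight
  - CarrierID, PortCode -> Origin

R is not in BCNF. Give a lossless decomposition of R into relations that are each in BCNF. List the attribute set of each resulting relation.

{CarrierID, Origin, PortCode}; {Destination, ETA}; {Destination, Weight}; {Origin, Weight}

Candidate key of the original relation: {CarrierID, PortCode}.
{CarrierID, Destination, ETA, Origin, PortCode, Weight}: {Destination} determines {Destination, ETA} here but is not a superkey — split on Destination -> ETA, giving {Destination, ETA} and {CarrierID, Destination, Origin, PortCode, Weight}.
{Destination, ETA}: every determinant is a superkey — BCNF.
{CarrierID, Destination, Origin, PortCode, Weight}: {Weight} determines {Destination, Weight} here but is not a superkey — split on Weight -> Destination, giving {Destination, Weight} and {CarrierID, Origin, PortCode, Weight}.
{Destination, Weight}: every determinant is a superkey — BCNF.
{CarrierID, Origin, PortCode, Weight}: {Origin} determines {Origin, Weight} here but is not a superkey — split on Origin -> Weight, giving {Origin, Weight} and {CarrierID, Origin, PortCode}.
{Origin, Weight}: every determinant is a superkey — BCNF.
{CarrierID, Origin, PortCode}: every determinant is a superkey — BCNF.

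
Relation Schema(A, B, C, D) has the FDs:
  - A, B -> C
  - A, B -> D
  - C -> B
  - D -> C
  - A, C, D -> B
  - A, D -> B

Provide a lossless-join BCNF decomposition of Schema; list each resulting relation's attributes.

Candidate keys of the original relation: {A, B}, {A, C}, {A, D}.
Within {A, B, C, D}: {C}⁺ ∩ {A, B, C, D} = {B, C}, not the whole set, so C -> B violates BCNF; decompose into {B, C} and {A, C, D}.
{B, C} is in BCNF.
Within {A, C, D}: {D}⁺ ∩ {A, C, D} = {C, D}, not the whole set, so D -> C violates BCNF; decompose into {C, D} and {A, D}.
{C, D} is in BCNF.
{A, D} is in BCNF.

{A, D}; {B, C}; {C, D}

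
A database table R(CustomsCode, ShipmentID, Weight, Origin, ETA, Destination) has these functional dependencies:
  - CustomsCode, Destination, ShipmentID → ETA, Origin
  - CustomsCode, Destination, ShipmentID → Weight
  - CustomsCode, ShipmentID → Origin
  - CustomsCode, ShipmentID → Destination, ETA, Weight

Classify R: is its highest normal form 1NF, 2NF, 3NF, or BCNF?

BCNF

Candidate key: {CustomsCode, ShipmentID}. Prime attributes: {CustomsCode, ShipmentID}.
Each dependency's left side is a superkey — BCNF holds.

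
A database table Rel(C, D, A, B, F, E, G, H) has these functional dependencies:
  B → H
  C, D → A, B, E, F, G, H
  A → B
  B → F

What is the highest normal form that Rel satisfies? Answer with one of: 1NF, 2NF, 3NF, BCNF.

2NF

Candidate key: {C, D}. Prime attributes: {C, D}.
For B → H we have {B}⁺ = {B, F, H}; {B} is not a superkey, so BCNF fails.
Because {H} is non-prime and the left side of B → H is not a superkey, the relation is not in 3NF.
No non-prime attribute depends on a proper subset of any candidate key, so 2NF holds.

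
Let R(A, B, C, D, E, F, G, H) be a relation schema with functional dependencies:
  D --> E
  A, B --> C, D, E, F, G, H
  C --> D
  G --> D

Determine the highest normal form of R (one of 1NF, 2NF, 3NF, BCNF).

2NF

Candidate key: {A, B}. Prime attributes: {A, B}.
For D --> E we have {D}⁺ = {D, E}; {D} is not a superkey, so BCNF fails.
Because {E} is non-prime and the left side of D --> E is not a superkey, the relation is not in 3NF.
Checking every proper subset of each key, none determines a non-prime attribute — 2NF is satisfied.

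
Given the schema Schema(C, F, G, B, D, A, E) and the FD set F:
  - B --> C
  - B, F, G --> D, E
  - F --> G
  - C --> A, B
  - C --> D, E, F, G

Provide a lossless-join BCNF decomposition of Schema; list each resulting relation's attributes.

Candidate keys of the original relation: {B}, {C}.
{A, B, C, D, E, F, G}: {F} determines {F, G} here but is not a superkey — split on F --> G, giving {F, G} and {A, B, C, D, E, F}.
{F, G}: every determinant is a superkey — BCNF.
{A, B, C, D, E, F}: every determinant is a superkey — BCNF.

{A, B, C, D, E, F}; {F, G}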